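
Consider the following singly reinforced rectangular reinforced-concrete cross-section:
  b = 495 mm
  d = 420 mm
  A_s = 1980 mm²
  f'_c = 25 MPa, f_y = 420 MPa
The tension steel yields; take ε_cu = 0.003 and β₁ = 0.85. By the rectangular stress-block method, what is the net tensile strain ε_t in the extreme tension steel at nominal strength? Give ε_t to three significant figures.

ε_t ≈ 0.0105

a = A_s f_y/(0.85 f'_c b) = 79.06 mm.
β₁ = 0.85, so c = a/β₁ = 79.06/0.85 = 93.01 mm.
From the linear strain diagram with ε_cu = 0.003: ε_t = 0.003 (d − c)/c = 0.003 × (420 − 93.01)/93.01 = 0.0105.
Since ε_t ≥ 0.005, the section is tension-controlled.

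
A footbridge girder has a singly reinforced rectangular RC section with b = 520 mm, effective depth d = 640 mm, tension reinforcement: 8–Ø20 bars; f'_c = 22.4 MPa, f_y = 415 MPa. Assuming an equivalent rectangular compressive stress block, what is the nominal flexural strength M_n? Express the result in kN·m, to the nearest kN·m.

A_s = 8 × 314 = 2512 mm².
T = A_s f_y = 2512 × 415 = 1042480 N = 1042.48 kN.
From C = T: a = T/(0.85 f'_c b) = 1042480/(0.85 × 22.4 × 520) = 105.29 mm.
M_n = T(d − a/2) = 1042.48 kN × (640 − 52.645) mm = 612.31 kN·m.

M_n ≈ 612 kN·m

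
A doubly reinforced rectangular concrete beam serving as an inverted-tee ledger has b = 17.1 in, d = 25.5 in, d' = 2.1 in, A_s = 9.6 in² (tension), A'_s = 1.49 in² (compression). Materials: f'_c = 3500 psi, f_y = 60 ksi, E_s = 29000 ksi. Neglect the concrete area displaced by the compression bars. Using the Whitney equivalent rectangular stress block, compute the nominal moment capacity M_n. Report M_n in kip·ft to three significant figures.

M_n ≈ 1010 kip·ft

Assume both steels yield.
a = (A_s − A'_s) f_y/(0.85 f'_c b) = (9.6 − 1.49) × 60/(0.85 × 3.5 × 17.1) = 9.565 in.
c = a/β₁ = 9.565/0.85 = 11.253 in; ε'_s = 0.003(c − d')/c = 0.0024 ≥ ε_y = 0.0021, so the compression steel yields.
M_n = (A_s − A'_s) f_y (d − a/2) + A'_s f_y (d − d') = 486.6 × (25.5 − 4.7825) + 89.4 × (25.5 − 2.1) = 10081.1 + 2092.0 = 12173.1 kip·in = 12173.1/12 = 1014.43 kip·ft.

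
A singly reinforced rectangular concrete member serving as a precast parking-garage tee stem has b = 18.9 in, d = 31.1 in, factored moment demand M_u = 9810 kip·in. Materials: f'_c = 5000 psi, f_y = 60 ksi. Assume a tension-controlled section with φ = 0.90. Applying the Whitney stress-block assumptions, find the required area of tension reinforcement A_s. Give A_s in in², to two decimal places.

A_s ≈ 6.32 in²

M_n = M_u/φ = 9810/0.90 = 10900 kip·in.
From M_n = 0.85 f'_c a b (d − a/2):
a = d − √(d² − 2M_n/(0.85 f'_c b)) = 31.1 − √(31.1² − 2 × 10900/(0.85 × 5 × 18.9)) = 4.722 in.
A_s = 0.85 f'_c a b / f_y = 0.85 × 5 × 4.722 × 18.9 / 60 = 6.322 in².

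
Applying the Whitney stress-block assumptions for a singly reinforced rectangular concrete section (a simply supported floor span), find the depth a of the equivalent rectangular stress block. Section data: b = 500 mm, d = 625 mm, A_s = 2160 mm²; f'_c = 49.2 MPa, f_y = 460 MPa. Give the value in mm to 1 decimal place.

a ≈ 47.5 mm

T = A_s f_y = 2160 × 460 = 993600 N = 993.6 kN.
Setting C = 0.85 f'_c a b equal to T: a = 993600/(0.85 × 49.2 × 500) = 47.5 mm.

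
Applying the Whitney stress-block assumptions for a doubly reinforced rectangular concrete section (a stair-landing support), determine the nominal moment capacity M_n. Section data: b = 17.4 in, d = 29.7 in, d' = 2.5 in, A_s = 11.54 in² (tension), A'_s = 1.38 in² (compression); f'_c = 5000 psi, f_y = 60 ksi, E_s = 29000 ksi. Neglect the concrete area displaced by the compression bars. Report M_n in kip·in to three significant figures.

Assume both steels yield.
a = (A_s − A'_s) f_y/(0.85 f'_c b) = (11.54 − 1.38) × 60/(0.85 × 5 × 17.4) = 8.243 in.
c = a/β₁ = 8.243/0.8 = 10.304 in; ε'_s = 0.003(c − d')/c = 0.0023 ≥ ε_y = 0.0021, so the compression steel yields.
M_n = (A_s − A'_s) f_y (d − a/2) + A'_s f_y (d − d') = 609.6 × (29.7 − 4.1215) + 82.8 × (29.7 − 2.5) = 15592.7 + 2252.2 = 17844.9 kip·in.

M_n ≈ 17800 kip·in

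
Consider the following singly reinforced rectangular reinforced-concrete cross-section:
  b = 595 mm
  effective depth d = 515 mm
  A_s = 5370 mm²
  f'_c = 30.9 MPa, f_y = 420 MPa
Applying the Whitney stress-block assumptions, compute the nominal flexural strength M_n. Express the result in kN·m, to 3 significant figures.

T = A_s f_y = 5370 × 420 = 2255400 N = 2255.4 kN.
From C = T: a = T/(0.85 f'_c b) = 2255400/(0.85 × 30.9 × 595) = 144.32 mm.
M_n = T(d − a/2) = 2255.4 kN × (515 − 72.16) mm = 998.78 kN·m.

M_n ≈ 999 kN·m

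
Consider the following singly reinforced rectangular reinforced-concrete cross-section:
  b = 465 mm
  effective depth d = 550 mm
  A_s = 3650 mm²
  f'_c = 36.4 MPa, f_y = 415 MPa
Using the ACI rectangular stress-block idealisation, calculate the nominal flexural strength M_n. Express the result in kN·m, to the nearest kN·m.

T = A_s f_y = 3650 × 415 = 1514750 N = 1514.75 kN.
From C = T: a = T/(0.85 f'_c b) = 1514750/(0.85 × 36.4 × 465) = 105.29 mm.
M_n = T(d − a/2) = 1514.75 kN × (550 − 52.645) mm = 753.37 kN·m.

M_n ≈ 753 kN·m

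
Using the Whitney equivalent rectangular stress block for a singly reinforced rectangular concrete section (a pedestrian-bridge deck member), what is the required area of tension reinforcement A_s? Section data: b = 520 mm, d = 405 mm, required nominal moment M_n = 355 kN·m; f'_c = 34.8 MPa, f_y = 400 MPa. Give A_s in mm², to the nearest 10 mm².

With M_n = 0.85 f'_c a b (d − a/2), solve the quadratic for a:
a = d − √(d² − 2M_n/(0.85 f'_c b)) = 405 − √(405² − 2 × 355×10⁶/(0.85 × 34.8 × 520)) = 61.68 mm.
A_s = 0.85 f'_c a b / f_y = 0.85 × 34.8 × 61.68 × 520 / 400 = 2371.8 mm².

A_s ≈ 2370 mm²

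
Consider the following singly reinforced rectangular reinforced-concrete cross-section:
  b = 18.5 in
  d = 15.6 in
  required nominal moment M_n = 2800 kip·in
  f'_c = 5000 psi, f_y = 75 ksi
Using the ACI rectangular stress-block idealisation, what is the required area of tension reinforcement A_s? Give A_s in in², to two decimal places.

A_s ≈ 2.60 in²

From M_n = 0.85 f'_c a b (d − a/2):
a = d − √(d² − 2M_n/(0.85 f'_c b)) = 15.6 − √(15.6² − 2 × 2800/(0.85 × 5 × 18.5)) = 2.480 in.
A_s = 0.85 f'_c a b / f_y = 0.85 × 5 × 2.480 × 18.5 / 75 = 2.600 in².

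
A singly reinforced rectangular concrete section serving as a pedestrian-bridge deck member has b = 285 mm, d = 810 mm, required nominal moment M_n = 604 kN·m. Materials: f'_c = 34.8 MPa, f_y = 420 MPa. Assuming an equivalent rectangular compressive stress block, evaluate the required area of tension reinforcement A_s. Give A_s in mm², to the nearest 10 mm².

A_s ≈ 1880 mm²

With M_n = 0.85 f'_c a b (d − a/2), solve the quadratic for a:
a = d − √(d² − 2M_n/(0.85 f'_c b)) = 810 − √(810² − 2 × 604×10⁶/(0.85 × 34.8 × 285)) = 93.89 mm.
A_s = 0.85 f'_c a b / f_y = 0.85 × 34.8 × 93.89 × 285 / 420 = 1884.6 mm².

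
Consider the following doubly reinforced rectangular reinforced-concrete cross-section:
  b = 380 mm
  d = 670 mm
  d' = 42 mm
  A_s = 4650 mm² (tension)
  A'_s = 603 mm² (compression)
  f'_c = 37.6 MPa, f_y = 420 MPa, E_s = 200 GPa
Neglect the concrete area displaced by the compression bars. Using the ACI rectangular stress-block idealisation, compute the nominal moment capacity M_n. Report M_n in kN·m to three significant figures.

M_n ≈ 1180 kN·m

Assume both tension and compression steel yield.
Net tension couple steel: A_s − A'_s = 4047 mm².
a = (A_s − A'_s) f_y / (0.85 f'_c b) = 1699740/(0.85 × 37.6 × 380) = 139.96 mm.
c = a/β₁ = 139.96/0.781 = 179.21 mm; ε'_s = 0.003(c − d')/c = 0.0023 ≥ f_y/E_s = 0.0021, so compression steel does yield.
M_n = (A_s − A'_s) f_y (d − a/2) + A'_s f_y (d − d') = [1699740 × (670 − 69.98) + 253260 × (670 − 42)] × 10⁻⁶ = 1019.88 + 159.05 = 1178.93 kN·m.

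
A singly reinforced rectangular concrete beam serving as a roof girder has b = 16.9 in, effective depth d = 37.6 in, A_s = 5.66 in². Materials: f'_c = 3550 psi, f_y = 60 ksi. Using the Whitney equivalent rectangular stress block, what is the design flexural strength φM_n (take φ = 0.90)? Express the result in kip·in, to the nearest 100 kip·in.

T = A_s f_y = 5.66 × 60 = 339.6 kips.
a = T/(0.85 f'_c b) = 339.6/(0.85 × 3.55 × 16.9) = 6.659 in.
M_n = T(d − a/2) = 339.6 × (37.6 − 3.3295) = 11638.3 kip·in.
φM_n = 0.90 × 11638.3 = 10474.5 kip·in.

φM_n ≈ 10500 kip·in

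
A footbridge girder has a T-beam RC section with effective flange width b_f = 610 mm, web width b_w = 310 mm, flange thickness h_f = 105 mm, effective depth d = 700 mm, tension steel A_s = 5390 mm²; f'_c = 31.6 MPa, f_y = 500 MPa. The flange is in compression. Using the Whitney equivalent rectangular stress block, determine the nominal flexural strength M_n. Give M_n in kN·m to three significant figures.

Tension: T = A_s f_y = 5390 × 500 = 2695000 N.
Try a within the flange: a = T/(0.85 f'_c b_f) = 2695000/(0.85 × 31.6 × 610) = 164.48 mm.
a = 164.48 > h_f = 105 mm: the block extends into the web. Split into flange-overhang and web parts.
C_f = 0.85 f'_c (b_f − b_w) h_f = 0.85 × 31.6 × (610 − 310) × 105 = 846090 N.
Remaining web compression depth: a_w = (T − C_f)/(0.85 f'_c b_w) = (2695000 − 846090)/(0.85 × 31.6 × 310) = 222.05 mm.
M_n = C_f(d − h_f/2) + (T − C_f)(d − a_w/2) = 846090 × (700 − 52.5) + 1848910 × (700 − 111.025) = 547.84 + 1088.96 = 1636.80 × 10⁶ N·mm.
M_n = 1636.80 kN·m.

M_n ≈ 1640 kN·m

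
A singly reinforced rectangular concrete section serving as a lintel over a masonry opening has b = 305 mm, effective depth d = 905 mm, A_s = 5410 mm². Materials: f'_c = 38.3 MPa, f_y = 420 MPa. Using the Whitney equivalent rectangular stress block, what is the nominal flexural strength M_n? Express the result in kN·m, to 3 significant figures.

M_n ≈ 1800 kN·m

T = A_s f_y = 5410 × 420 = 2272200 N = 2272.2 kN.
From C = T: a = T/(0.85 f'_c b) = 2272200/(0.85 × 38.3 × 305) = 228.84 mm.
M_n = T(d − a/2) = 2272.2 kN × (905 − 114.42) mm = 1796.36 kN·m.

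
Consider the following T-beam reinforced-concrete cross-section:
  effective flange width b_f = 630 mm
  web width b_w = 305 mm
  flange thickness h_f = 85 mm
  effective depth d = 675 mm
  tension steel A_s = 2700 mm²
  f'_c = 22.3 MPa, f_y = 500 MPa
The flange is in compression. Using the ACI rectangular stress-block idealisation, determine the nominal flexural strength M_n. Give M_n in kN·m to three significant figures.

M_n ≈ 830 kN·m

Tension: T = A_s f_y = 2700 × 500 = 1350000 N.
Try a within the flange: a = T/(0.85 f'_c b_f) = 1350000/(0.85 × 22.3 × 630) = 113.05 mm.
a = 113.05 > h_f = 85 mm: the block extends into the web. Split into flange-overhang and web parts.
C_f = 0.85 f'_c (b_f − b_w) h_f = 0.85 × 22.3 × (630 − 305) × 85 = 523632 N.
Remaining web compression depth: a_w = (T − C_f)/(0.85 f'_c b_w) = (1350000 − 523632)/(0.85 × 22.3 × 305) = 142.94 mm.
M_n = C_f(d − h_f/2) + (T − C_f)(d − a_w/2) = 523632 × (675 − 42.5) + 826368 × (675 − 71.47) = 331.20 + 498.74 = 829.94 × 10⁶ N·mm.
M_n = 829.94 kN·m.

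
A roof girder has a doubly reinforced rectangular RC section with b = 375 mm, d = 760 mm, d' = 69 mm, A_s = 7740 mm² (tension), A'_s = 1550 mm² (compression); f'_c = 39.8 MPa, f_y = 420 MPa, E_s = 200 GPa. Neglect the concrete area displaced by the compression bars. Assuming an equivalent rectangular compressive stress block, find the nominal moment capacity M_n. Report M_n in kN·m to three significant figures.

M_n ≈ 2160 kN·m

Assume both tension and compression steel yield.
Net tension couple steel: A_s − A'_s = 6190 mm².
a = (A_s − A'_s) f_y / (0.85 f'_c b) = 2599800/(0.85 × 39.8 × 375) = 204.93 mm.
c = a/β₁ = 204.93/0.766 = 267.53 mm; ε'_s = 0.003(c − d')/c = 0.0022 ≥ f_y/E_s = 0.0021, so compression steel does yield.
M_n = (A_s − A'_s) f_y (d − a/2) + A'_s f_y (d − d') = [2599800 × (760 − 102.465) + 651000 × (760 − 69)] × 10⁻⁶ = 1709.46 + 449.84 = 2159.30 kN·m.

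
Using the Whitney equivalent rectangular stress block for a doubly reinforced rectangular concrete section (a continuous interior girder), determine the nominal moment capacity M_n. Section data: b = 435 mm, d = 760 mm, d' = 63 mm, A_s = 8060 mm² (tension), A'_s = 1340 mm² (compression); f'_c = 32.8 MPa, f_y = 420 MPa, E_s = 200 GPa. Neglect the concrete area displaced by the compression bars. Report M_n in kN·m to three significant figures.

M_n ≈ 2210 kN·m

Assume both tension and compression steel yield.
Net tension couple steel: A_s − A'_s = 6720 mm².
a = (A_s − A'_s) f_y / (0.85 f'_c b) = 2822400/(0.85 × 32.8 × 435) = 232.72 mm.
c = a/β₁ = 232.72/0.816 = 285.20 mm; ε'_s = 0.003(c − d')/c = 0.0023 ≥ f_y/E_s = 0.0021, so compression steel does yield.
M_n = (A_s − A'_s) f_y (d − a/2) + A'_s f_y (d − d') = [2822400 × (760 − 116.36) + 562800 × (760 − 63)] × 10⁻⁶ = 1816.61 + 392.27 = 2208.88 kN·m.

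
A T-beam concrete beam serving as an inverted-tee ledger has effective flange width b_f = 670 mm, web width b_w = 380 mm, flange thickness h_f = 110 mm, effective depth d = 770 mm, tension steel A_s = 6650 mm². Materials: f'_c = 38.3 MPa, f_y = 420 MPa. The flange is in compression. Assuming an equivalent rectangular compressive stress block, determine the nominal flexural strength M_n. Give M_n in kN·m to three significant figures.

Tension: T = A_s f_y = 6650 × 420 = 2793000 N.
Try a within the flange: a = T/(0.85 f'_c b_f) = 2793000/(0.85 × 38.3 × 670) = 128.05 mm.
a = 128.05 > h_f = 110 mm: the block extends into the web. Split into flange-overhang and web parts.
C_f = 0.85 f'_c (b_f − b_w) h_f = 0.85 × 38.3 × (670 − 380) × 110 = 1038505 N.
Remaining web compression depth: a_w = (T − C_f)/(0.85 f'_c b_w) = (2793000 − 1038505)/(0.85 × 38.3 × 380) = 141.82 mm.
M_n = C_f(d − h_f/2) + (T − C_f)(d − a_w/2) = 1038505 × (770 − 55) + 1754495 × (770 − 70.91) = 742.53 + 1226.55 = 1969.08 × 10⁶ N·mm.
M_n = 1969.08 kN·m.

M_n ≈ 1970 kN·m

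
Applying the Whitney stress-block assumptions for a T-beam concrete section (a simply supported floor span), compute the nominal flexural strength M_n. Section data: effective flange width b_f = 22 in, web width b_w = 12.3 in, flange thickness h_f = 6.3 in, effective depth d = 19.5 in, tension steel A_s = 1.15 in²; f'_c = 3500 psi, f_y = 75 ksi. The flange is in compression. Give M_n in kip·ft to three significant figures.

Tension: T = A_s f_y = 1.15 × 75 = 86.25 kips.
Try a within the flange: a = T/(0.85 f'_c b_f) = 86.25/(0.85 × 3.5 × 22) = 1.318 in.
Since a = 1.318 ≤ h_f = 6.3 in, the stress block lies entirely in the flange; analyse as a rectangular beam of width b_f.
M_n = T(d − a/2) = 86.25 × (19.5 − 0.659) = 1625.0 kip·in.
M_n = 1625.0/12 = 135.42 kip·ft.

M_n ≈ 135 kip·ft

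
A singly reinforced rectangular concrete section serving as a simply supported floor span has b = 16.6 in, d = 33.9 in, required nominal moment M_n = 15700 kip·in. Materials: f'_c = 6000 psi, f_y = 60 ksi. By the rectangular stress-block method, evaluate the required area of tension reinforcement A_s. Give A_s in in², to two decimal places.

A_s ≈ 8.47 in²

From M_n = 0.85 f'_c a b (d − a/2):
a = d − √(d² − 2M_n/(0.85 f'_c b)) = 33.9 − √(33.9² − 2 × 15700/(0.85 × 6 × 16.6)) = 6.002 in.
A_s = 0.85 f'_c a b / f_y = 0.85 × 6 × 6.002 × 16.6 / 60 = 8.469 in².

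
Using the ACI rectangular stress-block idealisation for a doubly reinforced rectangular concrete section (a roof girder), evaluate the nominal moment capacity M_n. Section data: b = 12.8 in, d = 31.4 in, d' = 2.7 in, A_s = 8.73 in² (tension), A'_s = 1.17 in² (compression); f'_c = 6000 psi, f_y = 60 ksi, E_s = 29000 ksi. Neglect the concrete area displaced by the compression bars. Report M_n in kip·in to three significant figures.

M_n ≈ 14700 kip·in

Assume both steels yield.
a = (A_s − A'_s) f_y/(0.85 f'_c b) = (8.73 − 1.17) × 60/(0.85 × 6 × 12.8) = 6.949 in.
c = a/β₁ = 6.949/0.75 = 9.265 in; ε'_s = 0.003(c − d')/c = 0.0021 ≥ ε_y = 0.0021, so the compression steel yields.
M_n = (A_s − A'_s) f_y (d − a/2) + A'_s f_y (d − d') = 453.6 × (31.4 − 3.4745) + 70.2 × (31.4 − 2.7) = 12667.0 + 2014.7 = 14681.7 kip·in.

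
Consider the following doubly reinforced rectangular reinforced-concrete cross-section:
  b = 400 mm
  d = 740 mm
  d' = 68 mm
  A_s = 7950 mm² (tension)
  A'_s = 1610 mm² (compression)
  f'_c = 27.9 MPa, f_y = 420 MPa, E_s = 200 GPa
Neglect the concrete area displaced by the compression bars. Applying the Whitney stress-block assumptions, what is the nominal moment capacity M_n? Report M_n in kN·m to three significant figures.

M_n ≈ 2050 kN·m

Assume both tension and compression steel yield.
Net tension couple steel: A_s − A'_s = 6340 mm².
a = (A_s − A'_s) f_y / (0.85 f'_c b) = 2662800/(0.85 × 27.9 × 400) = 280.71 mm.
c = a/β₁ = 280.71/0.85 = 330.25 mm; ε'_s = 0.003(c − d')/c = 0.0024 ≥ f_y/E_s = 0.0021, so compression steel does yield.
M_n = (A_s − A'_s) f_y (d − a/2) + A'_s f_y (d − d') = [2662800 × (740 − 140.355) + 676200 × (740 − 68)] × 10⁻⁶ = 1596.73 + 454.41 = 2051.14 kN·m.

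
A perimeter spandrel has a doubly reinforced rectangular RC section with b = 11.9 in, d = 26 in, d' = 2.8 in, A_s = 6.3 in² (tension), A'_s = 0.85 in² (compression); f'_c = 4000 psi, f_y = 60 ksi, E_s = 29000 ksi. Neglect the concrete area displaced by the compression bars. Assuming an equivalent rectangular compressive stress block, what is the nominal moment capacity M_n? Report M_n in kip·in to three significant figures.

Assume both steels yield.
a = (A_s − A'_s) f_y/(0.85 f'_c b) = (6.3 − 0.85) × 60/(0.85 × 4 × 11.9) = 8.082 in.
c = a/β₁ = 8.082/0.85 = 9.508 in; ε'_s = 0.003(c − d')/c = 0.0021 ≥ ε_y = 0.0021, so the compression steel yields.
M_n = (A_s − A'_s) f_y (d − a/2) + A'_s f_y (d − d') = 327 × (26 − 4.041) + 51 × (26 − 2.8) = 7180.6 + 1183.2 = 8363.8 kip·in.

M_n ≈ 8360 kip·in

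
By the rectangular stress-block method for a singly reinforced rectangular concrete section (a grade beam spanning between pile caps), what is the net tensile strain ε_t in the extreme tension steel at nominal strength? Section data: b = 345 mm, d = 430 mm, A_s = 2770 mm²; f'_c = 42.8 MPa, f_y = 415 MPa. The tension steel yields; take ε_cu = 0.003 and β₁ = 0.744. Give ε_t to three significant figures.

ε_t ≈ 0.00748

a = A_s f_y/(0.85 f'_c b) = 91.59 mm.
β₁ = 0.744, so c = a/β₁ = 91.59/0.744 = 123.10 mm.
From the linear strain diagram with ε_cu = 0.003: ε_t = 0.003 (d − c)/c = 0.003 × (430 − 123.10)/123.10 = 0.00748.
Since ε_t ≥ 0.005, the section is tension-controlled.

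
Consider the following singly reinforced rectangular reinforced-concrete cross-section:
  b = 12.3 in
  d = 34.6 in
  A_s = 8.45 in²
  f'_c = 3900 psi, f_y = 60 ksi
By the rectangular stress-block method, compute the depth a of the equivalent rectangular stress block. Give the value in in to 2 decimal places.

T = A_s f_y = 8.45 × 60 = 507 kips.
a = T/(0.85 f'_c b) = 507/(0.85 × 3.9 × 12.3) = 12.43 in.

a ≈ 12.43 in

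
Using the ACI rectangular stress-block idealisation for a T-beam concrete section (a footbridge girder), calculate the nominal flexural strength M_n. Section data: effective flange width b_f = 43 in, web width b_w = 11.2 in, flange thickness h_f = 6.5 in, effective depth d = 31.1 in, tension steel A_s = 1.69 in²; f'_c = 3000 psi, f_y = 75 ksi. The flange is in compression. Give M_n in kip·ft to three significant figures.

M_n ≈ 322 kip·ft

Tension: T = A_s f_y = 1.69 × 75 = 126.75 kips.
Try a within the flange: a = T/(0.85 f'_c b_f) = 126.75/(0.85 × 3 × 43) = 1.156 in.
Since a = 1.156 ≤ h_f = 6.5 in, the stress block lies entirely in the flange; analyse as a rectangular beam of width b_f.
M_n = T(d − a/2) = 126.75 × (31.1 − 0.578) = 3868.7 kip·in.
M_n = 3868.7/12 = 322.39 kip·ft.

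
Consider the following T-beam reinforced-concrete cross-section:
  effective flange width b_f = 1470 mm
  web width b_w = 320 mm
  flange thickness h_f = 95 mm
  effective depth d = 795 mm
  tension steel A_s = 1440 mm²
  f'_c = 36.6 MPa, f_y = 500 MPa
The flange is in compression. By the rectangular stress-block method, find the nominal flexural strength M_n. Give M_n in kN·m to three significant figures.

Tension: T = A_s f_y = 1440 × 500 = 720000 N.
Try a within the flange: a = T/(0.85 f'_c b_f) = 720000/(0.85 × 36.6 × 1470) = 15.74 mm.
Since a = 15.74 ≤ h_f = 95 mm, the stress block lies entirely in the flange; analyse as a rectangular beam of width b_f.
M_n = T(d − a/2) = 720000 × (795 − 7.87) = 566.73 × 10⁶ N·mm.
M_n = 566.73 kN·m.

M_n ≈ 567 kN·m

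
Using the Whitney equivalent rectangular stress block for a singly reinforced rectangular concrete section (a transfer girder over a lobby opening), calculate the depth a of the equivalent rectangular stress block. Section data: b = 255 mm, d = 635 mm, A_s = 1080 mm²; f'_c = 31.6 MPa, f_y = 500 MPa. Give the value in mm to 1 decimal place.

a ≈ 78.8 mm

T = A_s f_y = 1080 × 500 = 540000 N = 540 kN.
Setting C = 0.85 f'_c a b equal to T: a = 540000/(0.85 × 31.6 × 255) = 78.8 mm.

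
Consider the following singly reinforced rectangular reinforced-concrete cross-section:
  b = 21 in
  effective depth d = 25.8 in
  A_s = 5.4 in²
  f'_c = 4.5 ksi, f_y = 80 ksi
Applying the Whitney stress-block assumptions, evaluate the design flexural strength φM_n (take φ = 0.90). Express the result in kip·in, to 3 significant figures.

T = A_s f_y = 5.4 × 80 = 432 kips.
a = T/(0.85 f'_c b) = 432/(0.85 × 4.5 × 21) = 5.378 in.
M_n = T(d − a/2) = 432 × (25.8 − 2.689) = 9984.0 kip·in.
φM_n = 0.90 × 9984.0 = 8985.6 kip·in.

φM_n ≈ 8990 kip·in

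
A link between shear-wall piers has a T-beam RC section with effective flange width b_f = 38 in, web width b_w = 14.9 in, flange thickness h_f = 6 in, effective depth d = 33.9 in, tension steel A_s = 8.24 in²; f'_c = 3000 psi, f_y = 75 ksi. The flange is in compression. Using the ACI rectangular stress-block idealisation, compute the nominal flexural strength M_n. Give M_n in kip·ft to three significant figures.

Tension: T = A_s f_y = 8.24 × 75 = 618 kips.
Try a within the flange: a = T/(0.85 f'_c b_f) = 618/(0.85 × 3 × 38) = 6.378 in.
a = 6.378 > h_f = 6 in: the block extends into the web. Split into flange-overhang and web parts.
C_f = 0.85 f'_c (b_f − b_w) h_f = 0.85 × 3 × (38 − 14.9) × 6 = 353.4 kips.
Remaining web compression depth: a_w = (T − C_f)/(0.85 f'_c b_w) = (618 − 353.4)/(0.85 × 3 × 14.9) = 6.964 in.
M_n = C_f(d − h_f/2) + (T − C_f)(d − a_w/2) = 353.4 × (33.9 − 3) + 264.6 × (33.9 − 3.482) = 10920.1 + 8048.6 = 18968.7 kip·in.
M_n = 18968.7/12 = 1580.73 kip·ft.

M_n ≈ 1580 kip·ft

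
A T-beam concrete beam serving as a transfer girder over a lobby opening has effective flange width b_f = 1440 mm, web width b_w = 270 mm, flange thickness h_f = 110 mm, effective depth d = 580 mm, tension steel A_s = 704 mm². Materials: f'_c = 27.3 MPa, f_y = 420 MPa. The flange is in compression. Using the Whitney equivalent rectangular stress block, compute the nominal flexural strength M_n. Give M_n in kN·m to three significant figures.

Tension: T = A_s f_y = 704 × 420 = 295680 N.
Try a within the flange: a = T/(0.85 f'_c b_f) = 295680/(0.85 × 27.3 × 1440) = 8.85 mm.
Since a = 8.85 ≤ h_f = 110 mm, the stress block lies entirely in the flange; analyse as a rectangular beam of width b_f.
M_n = T(d − a/2) = 295680 × (580 − 4.425) = 170.19 × 10⁶ N·mm.
M_n = 170.19 kN·m.

M_n ≈ 170 kN·m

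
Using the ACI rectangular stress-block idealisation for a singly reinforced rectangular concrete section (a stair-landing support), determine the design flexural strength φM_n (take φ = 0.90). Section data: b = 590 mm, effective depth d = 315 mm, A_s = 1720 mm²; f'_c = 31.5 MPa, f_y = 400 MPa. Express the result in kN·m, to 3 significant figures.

φM_n ≈ 182 kN·m

T = A_s f_y = 1720 × 400 = 688000 N = 688 kN.
From C = T: a = T/(0.85 f'_c b) = 688000/(0.85 × 31.5 × 590) = 43.55 mm.
M_n = T(d − a/2) = 688 kN × (315 − 21.775) mm = 201.74 kN·m.
φM_n = 0.90 × 201.74 = 181.57 kN·m.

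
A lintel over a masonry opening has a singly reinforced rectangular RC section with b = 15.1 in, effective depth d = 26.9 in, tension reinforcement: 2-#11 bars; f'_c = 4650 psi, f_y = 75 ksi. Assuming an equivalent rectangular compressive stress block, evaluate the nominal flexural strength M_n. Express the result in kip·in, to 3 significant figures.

A_s = 2 × 1.56 = 3.12 in².
T = A_s f_y = 3.12 × 75 = 234 kips.
a = T/(0.85 f'_c b) = 234/(0.85 × 4.65 × 15.1) = 3.921 in.
M_n = T(d − a/2) = 234 × (26.9 − 1.9605) = 5835.8 kip·in.

M_n ≈ 5840 kip·in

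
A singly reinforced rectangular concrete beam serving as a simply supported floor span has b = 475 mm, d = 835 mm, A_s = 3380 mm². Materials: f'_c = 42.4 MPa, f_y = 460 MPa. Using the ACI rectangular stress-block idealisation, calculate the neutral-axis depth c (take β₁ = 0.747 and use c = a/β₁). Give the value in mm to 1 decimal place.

c ≈ 121.6 mm

T = A_s f_y = 3380 × 460 = 1554800 N = 1554.8 kN.
Setting C = 0.85 f'_c a b equal to T: a = 1554800/(0.85 × 42.4 × 475) = 90.823 mm.
With β₁ = 0.747, c = a/β₁ = 90.823/0.747 = 121.6 mm.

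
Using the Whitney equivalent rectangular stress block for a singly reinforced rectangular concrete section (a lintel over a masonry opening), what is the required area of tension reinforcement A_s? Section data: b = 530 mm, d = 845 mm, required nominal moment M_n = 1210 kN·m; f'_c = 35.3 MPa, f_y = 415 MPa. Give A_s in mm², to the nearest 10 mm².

With M_n = 0.85 f'_c a b (d − a/2), solve the quadratic for a:
a = d − √(d² − 2M_n/(0.85 f'_c b)) = 845 − √(845² − 2 × 1210×10⁶/(0.85 × 35.3 × 530)) = 95.43 mm.
A_s = 0.85 f'_c a b / f_y = 0.85 × 35.3 × 95.43 × 530 / 415 = 3656.8 mm².

A_s ≈ 3660 mm²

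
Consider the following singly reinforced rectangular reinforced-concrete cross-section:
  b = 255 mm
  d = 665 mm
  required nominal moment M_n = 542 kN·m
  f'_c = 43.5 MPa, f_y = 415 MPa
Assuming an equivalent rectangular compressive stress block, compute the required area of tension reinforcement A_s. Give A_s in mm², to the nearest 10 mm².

With M_n = 0.85 f'_c a b (d − a/2), solve the quadratic for a:
a = d − √(d² − 2M_n/(0.85 f'_c b)) = 665 − √(665² − 2 × 542×10⁶/(0.85 × 43.5 × 255)) = 92.94 mm.
A_s = 0.85 f'_c a b / f_y = 0.85 × 43.5 × 92.94 × 255 / 415 = 2111.6 mm².

A_s ≈ 2110 mm²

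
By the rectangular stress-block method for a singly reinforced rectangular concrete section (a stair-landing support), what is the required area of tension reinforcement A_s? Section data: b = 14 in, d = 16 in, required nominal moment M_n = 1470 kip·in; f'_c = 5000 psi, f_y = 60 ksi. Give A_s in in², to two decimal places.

A_s ≈ 1.61 in²

From M_n = 0.85 f'_c a b (d − a/2):
a = d − √(d² − 2M_n/(0.85 f'_c b)) = 16 − √(16² − 2 × 1470/(0.85 × 5 × 14)) = 1.627 in.
A_s = 0.85 f'_c a b / f_y = 0.85 × 5 × 1.627 × 14 / 60 = 1.613 in².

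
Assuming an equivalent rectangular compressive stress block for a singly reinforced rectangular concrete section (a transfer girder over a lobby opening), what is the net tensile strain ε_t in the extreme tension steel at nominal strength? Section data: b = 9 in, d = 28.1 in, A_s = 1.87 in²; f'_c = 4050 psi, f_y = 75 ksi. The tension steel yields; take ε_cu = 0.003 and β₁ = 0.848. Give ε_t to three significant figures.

a = A_s f_y/(0.85 f'_c b) = 4.527 in.
β₁ = 0.848, so c = a/β₁ = 4.527/0.848 = 5.338 in.
From the linear strain diagram with ε_cu = 0.003: ε_t = 0.003 (d − c)/c = 0.003 × (28.1 − 5.338)/5.338 = 0.0128.
Since ε_t ≥ 0.005, the section is tension-controlled.

ε_t ≈ 0.0128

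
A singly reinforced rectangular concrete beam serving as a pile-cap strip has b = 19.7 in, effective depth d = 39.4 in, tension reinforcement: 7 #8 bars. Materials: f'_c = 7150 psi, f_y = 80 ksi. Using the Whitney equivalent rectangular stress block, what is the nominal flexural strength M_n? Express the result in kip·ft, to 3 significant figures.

M_n ≈ 1380 kip·ft

A_s = 7 × 0.79 = 5.53 in².
T = A_s f_y = 5.53 × 80 = 442.4 kips.
a = T/(0.85 f'_c b) = 442.4/(0.85 × 7.15 × 19.7) = 3.695 in.
M_n = T(d − a/2) = 442.4 × (39.4 − 1.8475) = 16613.2 kip·in = 16613.2/12 = 1384.43 kip·ft.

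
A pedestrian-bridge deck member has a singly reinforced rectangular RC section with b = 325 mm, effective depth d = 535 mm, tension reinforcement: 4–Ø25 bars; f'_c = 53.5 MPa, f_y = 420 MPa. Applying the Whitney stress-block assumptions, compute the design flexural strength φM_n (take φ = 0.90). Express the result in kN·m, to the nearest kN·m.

φM_n ≈ 376 kN·m

A_s = 4 × 491 = 1964 mm².
T = A_s f_y = 1964 × 420 = 824880 N = 824.88 kN.
From C = T: a = T/(0.85 f'_c b) = 824880/(0.85 × 53.5 × 325) = 55.81 mm.
M_n = T(d − a/2) = 824.88 kN × (535 − 27.905) mm = 418.29 kN·m.
φM_n = 0.90 × 418.29 = 376.46 kN·m.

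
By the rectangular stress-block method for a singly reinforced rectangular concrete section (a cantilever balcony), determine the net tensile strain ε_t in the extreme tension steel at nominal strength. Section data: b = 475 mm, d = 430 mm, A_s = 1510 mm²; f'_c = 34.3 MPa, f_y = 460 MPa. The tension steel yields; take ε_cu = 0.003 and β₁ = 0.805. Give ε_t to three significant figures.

a = A_s f_y/(0.85 f'_c b) = 50.16 mm.
β₁ = 0.805, so c = a/β₁ = 50.16/0.805 = 62.31 mm.
From the linear strain diagram with ε_cu = 0.003: ε_t = 0.003 (d − c)/c = 0.003 × (430 − 62.31)/62.31 = 0.0177.
Since ε_t ≥ 0.005, the section is tension-controlled.

ε_t ≈ 0.0177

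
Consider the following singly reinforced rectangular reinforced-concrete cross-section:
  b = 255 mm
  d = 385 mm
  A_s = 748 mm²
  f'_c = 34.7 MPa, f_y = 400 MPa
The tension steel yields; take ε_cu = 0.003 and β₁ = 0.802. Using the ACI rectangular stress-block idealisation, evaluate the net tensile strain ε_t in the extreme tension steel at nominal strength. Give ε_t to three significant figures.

a = A_s f_y/(0.85 f'_c b) = 39.78 mm.
β₁ = 0.802, so c = a/β₁ = 39.78/0.802 = 49.60 mm.
From the linear strain diagram with ε_cu = 0.003: ε_t = 0.003 (d − c)/c = 0.003 × (385 − 49.60)/49.60 = 0.0203.
Since ε_t ≥ 0.005, the section is tension-controlled.

ε_t ≈ 0.0203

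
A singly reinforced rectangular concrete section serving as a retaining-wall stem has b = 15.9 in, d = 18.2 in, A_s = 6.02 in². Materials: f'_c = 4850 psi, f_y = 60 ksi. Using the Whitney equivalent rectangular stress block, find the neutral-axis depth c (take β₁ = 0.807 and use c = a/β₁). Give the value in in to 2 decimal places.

T = A_s f_y = 6.02 × 60 = 361.2 kips.
a = T/(0.85 f'_c b) = 361.2/(0.85 × 4.85 × 15.9) = 5.5105 in.
With β₁ = 0.807, c = a/β₁ = 5.5105/0.807 = 6.83 in.

c ≈ 6.83 in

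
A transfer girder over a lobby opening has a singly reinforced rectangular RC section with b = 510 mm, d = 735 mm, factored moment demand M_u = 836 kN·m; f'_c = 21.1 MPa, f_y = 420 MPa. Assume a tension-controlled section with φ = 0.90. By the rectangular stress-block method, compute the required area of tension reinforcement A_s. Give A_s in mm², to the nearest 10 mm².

A_s ≈ 3360 mm²

M_n = M_u/φ = 836/0.90 = 928.889 kN·m.
With M_n = 0.85 f'_c a b (d − a/2), solve the quadratic for a:
a = d − √(d² − 2M_n/(0.85 f'_c b)) = 735 − √(735² − 2 × 928.889×10⁶/(0.85 × 21.1 × 510)) = 154.38 mm.
A_s = 0.85 f'_c a b / f_y = 0.85 × 21.1 × 154.38 × 510 / 420 = 3362.1 mm².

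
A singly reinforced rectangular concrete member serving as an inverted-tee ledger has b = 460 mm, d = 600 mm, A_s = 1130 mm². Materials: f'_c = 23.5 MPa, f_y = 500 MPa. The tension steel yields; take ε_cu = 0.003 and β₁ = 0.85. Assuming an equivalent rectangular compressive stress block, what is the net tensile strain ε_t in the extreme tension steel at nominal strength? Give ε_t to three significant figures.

ε_t ≈ 0.0219

a = A_s f_y/(0.85 f'_c b) = 61.49 mm.
β₁ = 0.85, so c = a/β₁ = 61.49/0.85 = 72.34 mm.
From the linear strain diagram with ε_cu = 0.003: ε_t = 0.003 (d − c)/c = 0.003 × (600 − 72.34)/72.34 = 0.0219.
Since ε_t ≥ 0.005, the section is tension-controlled.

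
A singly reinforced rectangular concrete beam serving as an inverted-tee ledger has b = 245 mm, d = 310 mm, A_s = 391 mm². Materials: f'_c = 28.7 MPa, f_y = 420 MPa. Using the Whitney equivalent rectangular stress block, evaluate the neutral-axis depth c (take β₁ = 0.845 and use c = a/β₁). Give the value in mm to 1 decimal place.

T = A_s f_y = 391 × 420 = 164220 N = 164.22 kN.
Setting C = 0.85 f'_c a b equal to T: a = 164220/(0.85 × 28.7 × 245) = 27.476 mm.
With β₁ = 0.845, c = a/β₁ = 27.476/0.845 = 32.5 mm.

c ≈ 32.5 mm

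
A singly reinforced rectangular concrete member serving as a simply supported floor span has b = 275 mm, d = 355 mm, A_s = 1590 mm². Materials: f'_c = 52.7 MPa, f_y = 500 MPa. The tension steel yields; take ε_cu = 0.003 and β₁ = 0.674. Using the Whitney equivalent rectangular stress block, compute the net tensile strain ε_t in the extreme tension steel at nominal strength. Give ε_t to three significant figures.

a = A_s f_y/(0.85 f'_c b) = 64.54 mm.
β₁ = 0.674, so c = a/β₁ = 64.54/0.674 = 95.76 mm.
From the linear strain diagram with ε_cu = 0.003: ε_t = 0.003 (d − c)/c = 0.003 × (355 − 95.76)/95.76 = 0.00812.
Since ε_t ≥ 0.005, the section is tension-controlled.

ε_t ≈ 0.00812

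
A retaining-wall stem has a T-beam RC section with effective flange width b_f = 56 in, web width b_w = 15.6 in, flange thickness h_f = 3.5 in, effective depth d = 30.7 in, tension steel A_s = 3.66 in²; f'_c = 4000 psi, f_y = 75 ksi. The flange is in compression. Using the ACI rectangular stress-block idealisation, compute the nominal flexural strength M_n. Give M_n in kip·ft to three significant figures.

M_n ≈ 686 kip·ft

Tension: T = A_s f_y = 3.66 × 75 = 274.5 kips.
Try a within the flange: a = T/(0.85 f'_c b_f) = 274.5/(0.85 × 4 × 56) = 1.442 in.
Since a = 1.442 ≤ h_f = 3.5 in, the stress block lies entirely in the flange; analyse as a rectangular beam of width b_f.
M_n = T(d − a/2) = 274.5 × (30.7 − 0.721) = 8229.2 kip·in.
M_n = 8229.2/12 = 685.77 kip·ft.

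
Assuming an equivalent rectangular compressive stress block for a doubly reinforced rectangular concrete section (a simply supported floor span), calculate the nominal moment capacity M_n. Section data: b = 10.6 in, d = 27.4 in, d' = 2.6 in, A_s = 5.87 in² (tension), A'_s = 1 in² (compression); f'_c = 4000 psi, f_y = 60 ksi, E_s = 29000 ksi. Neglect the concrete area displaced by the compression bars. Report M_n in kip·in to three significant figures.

Assume both steels yield.
a = (A_s − A'_s) f_y/(0.85 f'_c b) = (5.87 − 1) × 60/(0.85 × 4 × 10.6) = 8.108 in.
c = a/β₁ = 8.108/0.85 = 9.539 in; ε'_s = 0.003(c − d')/c = 0.0022 ≥ ε_y = 0.0021, so the compression steel yields.
M_n = (A_s − A'_s) f_y (d − a/2) + A'_s f_y (d − d') = 292.2 × (27.4 − 4.054) + 60 × (27.4 − 2.6) = 6821.7 + 1488.0 = 8309.7 kip·in.

M_n ≈ 8310 kip·in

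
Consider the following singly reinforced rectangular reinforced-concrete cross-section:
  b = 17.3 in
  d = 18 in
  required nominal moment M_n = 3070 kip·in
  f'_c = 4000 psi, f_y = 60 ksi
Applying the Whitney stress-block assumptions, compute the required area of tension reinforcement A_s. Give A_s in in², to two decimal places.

A_s ≈ 3.12 in²

From M_n = 0.85 f'_c a b (d − a/2):
a = d − √(d² − 2M_n/(0.85 f'_c b)) = 18 − √(18² − 2 × 3070/(0.85 × 4 × 17.3)) = 3.181 in.
A_s = 0.85 f'_c a b / f_y = 0.85 × 4 × 3.181 × 17.3 / 60 = 3.118 in².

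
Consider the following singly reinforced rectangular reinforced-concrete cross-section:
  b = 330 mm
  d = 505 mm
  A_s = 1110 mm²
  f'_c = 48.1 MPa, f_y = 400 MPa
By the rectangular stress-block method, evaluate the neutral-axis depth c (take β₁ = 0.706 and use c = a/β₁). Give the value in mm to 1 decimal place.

T = A_s f_y = 1110 × 400 = 444000 N = 444 kN.
Setting C = 0.85 f'_c a b equal to T: a = 444000/(0.85 × 48.1 × 330) = 32.908 mm.
With β₁ = 0.706, c = a/β₁ = 32.908/0.706 = 46.6 mm.

c ≈ 46.6 mm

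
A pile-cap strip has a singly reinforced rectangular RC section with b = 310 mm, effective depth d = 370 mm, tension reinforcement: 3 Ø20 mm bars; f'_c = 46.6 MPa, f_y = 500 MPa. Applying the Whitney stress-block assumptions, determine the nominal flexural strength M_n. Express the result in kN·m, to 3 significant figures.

A_s = 3 × 314 = 942 mm².
T = A_s f_y = 942 × 500 = 471000 N = 471 kN.
From C = T: a = T/(0.85 f'_c b) = 471000/(0.85 × 46.6 × 310) = 38.36 mm.
M_n = T(d − a/2) = 471 kN × (370 − 19.18) mm = 165.24 kN·m.

M_n ≈ 165 kN·m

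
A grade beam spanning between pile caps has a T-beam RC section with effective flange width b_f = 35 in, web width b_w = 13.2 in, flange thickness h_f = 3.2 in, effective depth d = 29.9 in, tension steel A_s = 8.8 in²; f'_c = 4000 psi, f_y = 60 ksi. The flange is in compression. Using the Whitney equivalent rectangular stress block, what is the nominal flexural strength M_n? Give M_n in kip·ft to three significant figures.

M_n ≈ 1210 kip·ft

Tension: T = A_s f_y = 8.8 × 60 = 528 kips.
Try a within the flange: a = T/(0.85 f'_c b_f) = 528/(0.85 × 4 × 35) = 4.437 in.
a = 4.437 > h_f = 3.2 in: the block extends into the web. Split into flange-overhang and web parts.
C_f = 0.85 f'_c (b_f − b_w) h_f = 0.85 × 4 × (35 − 13.2) × 3.2 = 237.2 kips.
Remaining web compression depth: a_w = (T − C_f)/(0.85 f'_c b_w) = (528 − 237.2)/(0.85 × 4 × 13.2) = 6.480 in.
M_n = C_f(d − h_f/2) + (T − C_f)(d − a_w/2) = 237.2 × (29.9 − 1.6) + 290.8 × (29.9 − 3.24) = 6712.8 + 7752.7 = 14465.5 kip·in.
M_n = 14465.5/12 = 1205.46 kip·ft.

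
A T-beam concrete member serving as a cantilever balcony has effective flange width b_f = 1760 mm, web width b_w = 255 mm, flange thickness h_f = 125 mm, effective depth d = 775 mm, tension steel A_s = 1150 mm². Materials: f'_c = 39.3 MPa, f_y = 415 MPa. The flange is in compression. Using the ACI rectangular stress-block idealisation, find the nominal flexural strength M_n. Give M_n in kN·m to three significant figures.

Tension: T = A_s f_y = 1150 × 415 = 477250 N.
Try a within the flange: a = T/(0.85 f'_c b_f) = 477250/(0.85 × 39.3 × 1760) = 8.12 mm.
Since a = 8.12 ≤ h_f = 125 mm, the stress block lies entirely in the flange; analyse as a rectangular beam of width b_f.
M_n = T(d − a/2) = 477250 × (775 − 4.06) = 367.93 × 10⁶ N·mm.
M_n = 367.93 kN·m.

M_n ≈ 368 kN·m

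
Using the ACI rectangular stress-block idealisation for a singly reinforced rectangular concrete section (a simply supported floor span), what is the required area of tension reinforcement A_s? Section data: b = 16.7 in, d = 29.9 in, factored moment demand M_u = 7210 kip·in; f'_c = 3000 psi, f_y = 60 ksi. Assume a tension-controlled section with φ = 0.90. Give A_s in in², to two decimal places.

A_s ≈ 5.07 in²

M_n = M_u/φ = 7210/0.90 = 8011.11 kip·in.
From M_n = 0.85 f'_c a b (d − a/2):
a = d − √(d² − 2M_n/(0.85 f'_c b)) = 29.9 − √(29.9² − 2 × 8011.11/(0.85 × 3 × 16.7)) = 7.145 in.
A_s = 0.85 f'_c a b / f_y = 0.85 × 3 × 7.145 × 16.7 / 60 = 5.071 in².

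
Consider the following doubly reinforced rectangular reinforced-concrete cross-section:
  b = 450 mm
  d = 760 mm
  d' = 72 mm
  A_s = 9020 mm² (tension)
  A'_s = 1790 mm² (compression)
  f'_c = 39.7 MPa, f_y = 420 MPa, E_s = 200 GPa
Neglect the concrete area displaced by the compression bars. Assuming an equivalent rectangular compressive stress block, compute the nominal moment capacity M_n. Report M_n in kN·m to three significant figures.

M_n ≈ 2520 kN·m

Assume both tension and compression steel yield.
Net tension couple steel: A_s − A'_s = 7230 mm².
a = (A_s − A'_s) f_y / (0.85 f'_c b) = 3036600/(0.85 × 39.7 × 450) = 199.97 mm.
c = a/β₁ = 199.97/0.766 = 261.06 mm; ε'_s = 0.003(c − d')/c = 0.0022 ≥ f_y/E_s = 0.0021, so compression steel does yield.
M_n = (A_s − A'_s) f_y (d − a/2) + A'_s f_y (d − d') = [3036600 × (760 − 99.985) + 751800 × (760 − 72)] × 10⁻⁶ = 2004.20 + 517.24 = 2521.44 kN·m.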